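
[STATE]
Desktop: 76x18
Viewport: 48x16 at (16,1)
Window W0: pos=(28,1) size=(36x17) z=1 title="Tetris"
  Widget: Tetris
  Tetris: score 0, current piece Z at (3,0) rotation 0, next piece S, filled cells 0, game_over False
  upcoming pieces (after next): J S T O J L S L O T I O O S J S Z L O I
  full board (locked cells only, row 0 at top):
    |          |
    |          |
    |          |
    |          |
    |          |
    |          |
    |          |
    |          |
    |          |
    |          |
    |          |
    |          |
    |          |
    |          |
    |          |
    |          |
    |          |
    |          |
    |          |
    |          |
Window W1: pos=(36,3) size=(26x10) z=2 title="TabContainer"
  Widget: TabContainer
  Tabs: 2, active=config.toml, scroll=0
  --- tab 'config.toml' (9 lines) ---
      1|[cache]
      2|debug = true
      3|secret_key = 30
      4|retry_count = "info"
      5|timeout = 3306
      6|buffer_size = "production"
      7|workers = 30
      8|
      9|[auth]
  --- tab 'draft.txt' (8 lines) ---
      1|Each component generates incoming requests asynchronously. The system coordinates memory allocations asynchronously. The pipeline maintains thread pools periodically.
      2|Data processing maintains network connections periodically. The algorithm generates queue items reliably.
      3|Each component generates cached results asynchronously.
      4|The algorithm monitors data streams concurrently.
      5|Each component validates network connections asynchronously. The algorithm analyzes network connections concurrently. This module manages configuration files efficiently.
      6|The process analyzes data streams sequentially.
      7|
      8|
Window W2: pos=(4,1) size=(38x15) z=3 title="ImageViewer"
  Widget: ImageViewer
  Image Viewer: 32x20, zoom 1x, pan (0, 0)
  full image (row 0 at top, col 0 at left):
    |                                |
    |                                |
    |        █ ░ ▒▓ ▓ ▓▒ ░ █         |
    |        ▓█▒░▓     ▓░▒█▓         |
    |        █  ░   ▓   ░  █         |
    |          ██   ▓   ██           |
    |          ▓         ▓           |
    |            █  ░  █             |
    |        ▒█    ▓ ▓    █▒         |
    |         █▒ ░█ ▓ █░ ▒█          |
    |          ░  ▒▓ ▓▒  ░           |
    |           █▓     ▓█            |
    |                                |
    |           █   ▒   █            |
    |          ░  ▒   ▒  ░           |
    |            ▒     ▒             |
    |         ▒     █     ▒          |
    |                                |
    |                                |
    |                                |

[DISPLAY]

━━━━━━━━━━━━━━━━━━━━━━━━━┓━━━━━━━━━━━━━━━━━━━━━┓
r                        ┃                     ┃
─────────────────────────┨━━━━━━━━━━━━━━━━━━━┓─┨
                         ┃ontainer           ┃ ┃
                         ┃───────────────────┨ ┃
 ▒▓ ▓ ▓▒ ░ █             ┃ig.toml]│ draft.txt┃ ┃
░▓     ▓░▒█▓             ┃───────────────────┃ ┃
░   ▓   ░  █             ┃e]                 ┃ ┃
█   ▓   ██               ┃ = true            ┃ ┃
         ▓               ┃t_key = 30         ┃ ┃
 █  ░  █                 ┃_count = "info"    ┃ ┃
   ▓ ▓    █▒             ┃━━━━━━━━━━━━━━━━━━━┛ ┃
 ░█ ▓ █░ ▒█              ┃                     ┃
  ▒▓ ▓▒  ░               ┃                     ┃
━━━━━━━━━━━━━━━━━━━━━━━━━┛                     ┃
            ┃          │                       ┃


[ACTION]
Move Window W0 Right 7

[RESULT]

━━━━━━━━━━━━━━━━━━━━━━━━━┓━━━━━━━━━━━━━━━━━━━━━━
r                        ┃s                     
─────────────────────────┨━━━━━━━━━━━━━━━━━━━┓──
                         ┃ontainer           ┃  
                         ┃───────────────────┨  
 ▒▓ ▓ ▓▒ ░ █             ┃ig.toml]│ draft.txt┃  
░▓     ▓░▒█▓             ┃───────────────────┃  
░   ▓   ░  █             ┃e]                 ┃  
█   ▓   ██               ┃ = true            ┃  
         ▓               ┃t_key = 30         ┃  
 █  ░  █                 ┃_count = "info"    ┃  
   ▓ ▓    █▒             ┃━━━━━━━━━━━━━━━━━━━┛  
 ░█ ▓ █░ ▒█              ┃    │                 
  ▒▓ ▓▒  ░               ┃    │                 
━━━━━━━━━━━━━━━━━━━━━━━━━┛    │                 
                   ┃          │                 


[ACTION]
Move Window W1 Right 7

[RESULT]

━━━━━━━━━━━━━━━━━━━━━━━━━┓━━━━━━━━━━━━━━━━━━━━━━
r                        ┃s                     
─────────────────────────┨─┏━━━━━━━━━━━━━━━━━━━━
                         ┃ ┃ TabContainer       
                         ┃ ┠────────────────────
 ▒▓ ▓ ▓▒ ░ █             ┃ ┃[config.toml]│ draft
░▓     ▓░▒█▓             ┃ ┃────────────────────
░   ▓   ░  █             ┃ ┃[cache]             
█   ▓   ██               ┃ ┃debug = true        
         ▓               ┃ ┃secret_key = 30     
 █  ░  █                 ┃ ┃retry_count = "info"
   ▓ ▓    █▒             ┃ ┗━━━━━━━━━━━━━━━━━━━━
 ░█ ▓ █░ ▒█              ┃    │                 
  ▒▓ ▓▒  ░               ┃    │                 
━━━━━━━━━━━━━━━━━━━━━━━━━┛    │                 
                   ┃          │                 


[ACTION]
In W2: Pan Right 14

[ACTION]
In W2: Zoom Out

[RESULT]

━━━━━━━━━━━━━━━━━━━━━━━━━┓━━━━━━━━━━━━━━━━━━━━━━
r                        ┃s                     
─────────────────────────┨─┏━━━━━━━━━━━━━━━━━━━━
                         ┃ ┃ TabContainer       
                         ┃ ┠────────────────────
                         ┃ ┃[config.toml]│ draft
                         ┃ ┃────────────────────
                         ┃ ┃[cache]             
                         ┃ ┃debug = true        
                         ┃ ┃secret_key = 30     
                         ┃ ┃retry_count = "info"
                         ┃ ┗━━━━━━━━━━━━━━━━━━━━
                         ┃    │                 
                         ┃    │                 
━━━━━━━━━━━━━━━━━━━━━━━━━┛    │                 
                   ┃          │                 


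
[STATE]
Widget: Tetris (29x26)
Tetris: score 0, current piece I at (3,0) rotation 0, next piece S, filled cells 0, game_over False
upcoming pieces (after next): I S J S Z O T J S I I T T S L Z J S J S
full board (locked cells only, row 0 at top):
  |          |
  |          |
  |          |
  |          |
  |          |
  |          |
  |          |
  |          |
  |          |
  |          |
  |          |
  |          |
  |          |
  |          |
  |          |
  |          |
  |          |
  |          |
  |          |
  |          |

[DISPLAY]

   ████   │Next:             
          │ ░░               
          │░░                
          │                  
          │                  
          │                  
          │Score:            
          │0                 
          │                  
          │                  
          │                  
          │                  
          │                  
          │                  
          │                  
          │                  
          │                  
          │                  
          │                  
          │                  
          │                  
          │                  
          │                  
          │                  
          │                  
          │                  


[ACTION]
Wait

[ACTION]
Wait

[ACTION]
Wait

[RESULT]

          │Next:             
          │ ░░               
          │░░                
   ████   │                  
          │                  
          │                  
          │Score:            
          │0                 
          │                  
          │                  
          │                  
          │                  
          │                  
          │                  
          │                  
          │                  
          │                  
          │                  
          │                  
          │                  
          │                  
          │                  
          │                  
          │                  
          │                  
          │                  


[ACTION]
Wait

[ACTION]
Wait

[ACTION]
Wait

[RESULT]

          │Next:             
          │ ░░               
          │░░                
          │                  
          │                  
          │                  
   ████   │Score:            
          │0                 
          │                  
          │                  
          │                  
          │                  
          │                  
          │                  
          │                  
          │                  
          │                  
          │                  
          │                  
          │                  
          │                  
          │                  
          │                  
          │                  
          │                  
          │                  


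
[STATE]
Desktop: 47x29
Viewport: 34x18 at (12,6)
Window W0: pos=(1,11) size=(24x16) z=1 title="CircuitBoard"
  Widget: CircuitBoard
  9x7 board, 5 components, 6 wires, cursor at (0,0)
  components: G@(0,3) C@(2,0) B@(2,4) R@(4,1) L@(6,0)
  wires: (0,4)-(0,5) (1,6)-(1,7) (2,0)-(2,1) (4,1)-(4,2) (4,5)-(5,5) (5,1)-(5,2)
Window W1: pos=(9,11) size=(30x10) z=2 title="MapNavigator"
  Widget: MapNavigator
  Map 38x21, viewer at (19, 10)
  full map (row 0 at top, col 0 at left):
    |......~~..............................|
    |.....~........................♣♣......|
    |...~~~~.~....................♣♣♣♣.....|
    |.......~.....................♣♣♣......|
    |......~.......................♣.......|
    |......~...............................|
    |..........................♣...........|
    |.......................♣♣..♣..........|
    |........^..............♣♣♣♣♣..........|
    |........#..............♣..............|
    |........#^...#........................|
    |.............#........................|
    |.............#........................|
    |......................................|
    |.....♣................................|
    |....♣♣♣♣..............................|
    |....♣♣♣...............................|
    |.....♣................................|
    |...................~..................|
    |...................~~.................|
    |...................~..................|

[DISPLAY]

                                  
                                  
                                  
                                  
                                  
━━━━━━━━━━━━━━━━━━━━━━━━━━┓       
apNavigator               ┃       
──────────────────────────┨       
................♣♣..♣.....┃       
.^..............♣♣♣♣♣.....┃       
.#..............♣.........┃       
.#^...#.....@.............┃       
......#...................┃       
......#...................┃       
━━━━━━━━━━━━━━━━━━━━━━━━━━┛       
            ┃                     
            ┃                     
─ ·         ┃                     


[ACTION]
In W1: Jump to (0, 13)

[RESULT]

                                  
                                  
                                  
                                  
                                  
━━━━━━━━━━━━━━━━━━━━━━━━━━┓       
apNavigator               ┃       
──────────────────────────┨       
            ........#^...#┃       
            .............#┃       
            .............#┃       
            @.............┃       
            .....♣........┃       
            ....♣♣♣♣......┃       
━━━━━━━━━━━━━━━━━━━━━━━━━━┛       
            ┃                     
            ┃                     
─ ·         ┃                     


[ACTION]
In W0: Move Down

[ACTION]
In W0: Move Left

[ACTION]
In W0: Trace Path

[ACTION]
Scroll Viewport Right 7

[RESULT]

                                  
                                  
                                  
                                  
                                  
━━━━━━━━━━━━━━━━━━━━━━━━━┓        
pNavigator               ┃        
─────────────────────────┨        
           ........#^...#┃        
           .............#┃        
           .............#┃        
           @.............┃        
           .....♣........┃        
           ....♣♣♣♣......┃        
━━━━━━━━━━━━━━━━━━━━━━━━━┛        
           ┃                      
           ┃                      
 ·         ┃                      


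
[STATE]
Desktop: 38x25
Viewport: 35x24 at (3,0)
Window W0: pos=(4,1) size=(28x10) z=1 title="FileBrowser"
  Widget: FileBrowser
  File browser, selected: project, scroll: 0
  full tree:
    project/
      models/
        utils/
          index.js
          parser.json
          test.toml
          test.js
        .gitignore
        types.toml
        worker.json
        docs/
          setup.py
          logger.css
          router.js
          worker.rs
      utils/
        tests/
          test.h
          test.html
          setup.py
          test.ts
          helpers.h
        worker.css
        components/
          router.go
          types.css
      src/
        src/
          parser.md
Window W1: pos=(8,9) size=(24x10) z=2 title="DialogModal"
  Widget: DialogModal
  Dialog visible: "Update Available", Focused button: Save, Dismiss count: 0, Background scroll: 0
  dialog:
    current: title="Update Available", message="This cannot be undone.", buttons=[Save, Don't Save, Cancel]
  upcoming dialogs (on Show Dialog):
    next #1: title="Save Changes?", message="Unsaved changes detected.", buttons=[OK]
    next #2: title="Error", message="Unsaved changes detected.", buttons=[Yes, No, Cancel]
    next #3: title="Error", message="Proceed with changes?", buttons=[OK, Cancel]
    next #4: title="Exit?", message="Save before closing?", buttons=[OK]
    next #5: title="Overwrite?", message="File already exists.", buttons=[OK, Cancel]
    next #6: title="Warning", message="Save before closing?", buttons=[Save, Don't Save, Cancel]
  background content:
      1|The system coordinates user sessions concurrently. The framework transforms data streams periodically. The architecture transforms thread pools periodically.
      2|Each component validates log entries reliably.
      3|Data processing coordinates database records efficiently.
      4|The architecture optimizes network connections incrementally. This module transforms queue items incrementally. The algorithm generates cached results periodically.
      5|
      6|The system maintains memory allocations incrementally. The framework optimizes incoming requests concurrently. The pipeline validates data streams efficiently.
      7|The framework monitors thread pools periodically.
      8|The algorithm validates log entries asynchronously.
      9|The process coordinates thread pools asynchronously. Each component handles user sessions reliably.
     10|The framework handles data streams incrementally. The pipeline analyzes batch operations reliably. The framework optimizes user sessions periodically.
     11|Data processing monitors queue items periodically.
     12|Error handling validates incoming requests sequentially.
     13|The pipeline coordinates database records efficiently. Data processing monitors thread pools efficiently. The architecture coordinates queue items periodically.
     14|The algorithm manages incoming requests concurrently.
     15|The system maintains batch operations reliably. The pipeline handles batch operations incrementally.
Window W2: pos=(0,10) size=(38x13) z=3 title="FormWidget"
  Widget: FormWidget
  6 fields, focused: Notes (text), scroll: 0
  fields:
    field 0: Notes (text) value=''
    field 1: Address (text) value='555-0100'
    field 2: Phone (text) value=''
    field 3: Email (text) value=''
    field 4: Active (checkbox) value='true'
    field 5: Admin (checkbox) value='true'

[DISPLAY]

                                   
 ┏━━━━━━━━━━━━━━━━━━━━━━━━━━┓      
 ┃ FileBrowser              ┃      
 ┠──────────────────────────┨      
 ┃> [-] project/            ┃      
 ┃    [+] models/           ┃      
 ┃    [+] utils/            ┃      
 ┃    [+] src/              ┃      
 ┃                          ┃      
 ┃   ┏━━━━━━━━━━━━━━━━━━━━━━┓      
━━━━━━━━━━━━━━━━━━━━━━━━━━━━━━━━━━┓
ormWidget                         ┃
──────────────────────────────────┨
Notes:      [                    ]┃
Address:    [555-0100            ]┃
Phone:      [                    ]┃
Email:      [                    ]┃
Active:     [x]                   ┃
Admin:      [x]                   ┃
                                  ┃
                                  ┃
                                  ┃
━━━━━━━━━━━━━━━━━━━━━━━━━━━━━━━━━━┛
                                   


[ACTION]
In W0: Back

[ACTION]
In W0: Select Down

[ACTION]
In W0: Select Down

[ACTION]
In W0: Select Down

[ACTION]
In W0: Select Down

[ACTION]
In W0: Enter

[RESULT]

                                   
 ┏━━━━━━━━━━━━━━━━━━━━━━━━━━┓      
 ┃ FileBrowser              ┃      
 ┠──────────────────────────┨      
 ┃  [-] project/            ┃      
 ┃    [+] models/           ┃      
 ┃    [+] utils/            ┃      
 ┃  > [-] src/              ┃      
 ┃      [+] src/            ┃      
 ┃   ┏━━━━━━━━━━━━━━━━━━━━━━┓      
━━━━━━━━━━━━━━━━━━━━━━━━━━━━━━━━━━┓
ormWidget                         ┃
──────────────────────────────────┨
Notes:      [                    ]┃
Address:    [555-0100            ]┃
Phone:      [                    ]┃
Email:      [                    ]┃
Active:     [x]                   ┃
Admin:      [x]                   ┃
                                  ┃
                                  ┃
                                  ┃
━━━━━━━━━━━━━━━━━━━━━━━━━━━━━━━━━━┛
                                   


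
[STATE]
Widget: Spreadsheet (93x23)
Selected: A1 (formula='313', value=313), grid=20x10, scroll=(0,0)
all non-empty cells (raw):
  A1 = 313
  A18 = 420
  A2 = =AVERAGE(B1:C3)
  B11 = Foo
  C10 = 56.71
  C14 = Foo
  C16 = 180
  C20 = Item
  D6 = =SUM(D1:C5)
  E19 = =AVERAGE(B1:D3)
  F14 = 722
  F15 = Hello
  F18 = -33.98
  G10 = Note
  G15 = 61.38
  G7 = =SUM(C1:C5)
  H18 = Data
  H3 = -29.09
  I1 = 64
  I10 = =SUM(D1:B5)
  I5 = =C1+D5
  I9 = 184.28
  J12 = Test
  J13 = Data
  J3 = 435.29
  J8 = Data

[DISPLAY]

A1: 313                                                                                      
       A       B       C       D       E       F       G       H       I       J             
---------------------------------------------------------------------------------------------
  1    [313]       0       0       0       0       0       0       0      64       0         
  2        0       0       0       0       0       0       0       0       0       0         
  3        0       0       0       0       0       0       0  -29.09       0  435.29         
  4        0       0       0       0       0       0       0       0       0       0         
  5        0       0       0       0       0       0       0       0       0       0         
  6        0       0       0       0       0       0       0       0       0       0         
  7        0       0       0       0       0       0       0       0       0       0         
  8        0       0       0       0       0       0       0       0       0Data             
  9        0       0       0       0       0       0       0       0  184.28       0         
 10        0       0   56.71       0       0       0Note           0       0       0         
 11        0Foo            0       0       0       0       0       0       0       0         
 12        0       0       0       0       0       0       0       0       0Test             
 13        0       0       0       0       0       0       0       0       0Data             
 14        0       0Foo            0       0     722       0       0       0       0         
 15        0       0       0       0       0Hello      61.38       0       0       0         
 16        0       0     180       0       0       0       0       0       0       0         
 17        0       0       0       0       0       0       0       0       0       0         
 18      420       0       0       0       0  -33.98       0Data           0       0         
 19        0       0       0       0       0       0       0       0       0       0         
 20        0       0Item           0       0       0       0       0       0       0         


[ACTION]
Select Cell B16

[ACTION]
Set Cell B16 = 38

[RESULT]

B16: 38                                                                                      
       A       B       C       D       E       F       G       H       I       J             
---------------------------------------------------------------------------------------------
  1      313       0       0       0       0       0       0       0      64       0         
  2        0       0       0       0       0       0       0       0       0       0         
  3        0       0       0       0       0       0       0  -29.09       0  435.29         
  4        0       0       0       0       0       0       0       0       0       0         
  5        0       0       0       0       0       0       0       0       0       0         
  6        0       0       0       0       0       0       0       0       0       0         
  7        0       0       0       0       0       0       0       0       0       0         
  8        0       0       0       0       0       0       0       0       0Data             
  9        0       0       0       0       0       0       0       0  184.28       0         
 10        0       0   56.71       0       0       0Note           0       0       0         
 11        0Foo            0       0       0       0       0       0       0       0         
 12        0       0       0       0       0       0       0       0       0Test             
 13        0       0       0       0       0       0       0       0       0Data             
 14        0       0Foo            0       0     722       0       0       0       0         
 15        0       0       0       0       0Hello      61.38       0       0       0         
 16        0    [38]     180       0       0       0       0       0       0       0         
 17        0       0       0       0       0       0       0       0       0       0         
 18      420       0       0       0       0  -33.98       0Data           0       0         
 19        0       0       0       0       0       0       0       0       0       0         
 20        0       0Item           0       0       0       0       0       0       0         


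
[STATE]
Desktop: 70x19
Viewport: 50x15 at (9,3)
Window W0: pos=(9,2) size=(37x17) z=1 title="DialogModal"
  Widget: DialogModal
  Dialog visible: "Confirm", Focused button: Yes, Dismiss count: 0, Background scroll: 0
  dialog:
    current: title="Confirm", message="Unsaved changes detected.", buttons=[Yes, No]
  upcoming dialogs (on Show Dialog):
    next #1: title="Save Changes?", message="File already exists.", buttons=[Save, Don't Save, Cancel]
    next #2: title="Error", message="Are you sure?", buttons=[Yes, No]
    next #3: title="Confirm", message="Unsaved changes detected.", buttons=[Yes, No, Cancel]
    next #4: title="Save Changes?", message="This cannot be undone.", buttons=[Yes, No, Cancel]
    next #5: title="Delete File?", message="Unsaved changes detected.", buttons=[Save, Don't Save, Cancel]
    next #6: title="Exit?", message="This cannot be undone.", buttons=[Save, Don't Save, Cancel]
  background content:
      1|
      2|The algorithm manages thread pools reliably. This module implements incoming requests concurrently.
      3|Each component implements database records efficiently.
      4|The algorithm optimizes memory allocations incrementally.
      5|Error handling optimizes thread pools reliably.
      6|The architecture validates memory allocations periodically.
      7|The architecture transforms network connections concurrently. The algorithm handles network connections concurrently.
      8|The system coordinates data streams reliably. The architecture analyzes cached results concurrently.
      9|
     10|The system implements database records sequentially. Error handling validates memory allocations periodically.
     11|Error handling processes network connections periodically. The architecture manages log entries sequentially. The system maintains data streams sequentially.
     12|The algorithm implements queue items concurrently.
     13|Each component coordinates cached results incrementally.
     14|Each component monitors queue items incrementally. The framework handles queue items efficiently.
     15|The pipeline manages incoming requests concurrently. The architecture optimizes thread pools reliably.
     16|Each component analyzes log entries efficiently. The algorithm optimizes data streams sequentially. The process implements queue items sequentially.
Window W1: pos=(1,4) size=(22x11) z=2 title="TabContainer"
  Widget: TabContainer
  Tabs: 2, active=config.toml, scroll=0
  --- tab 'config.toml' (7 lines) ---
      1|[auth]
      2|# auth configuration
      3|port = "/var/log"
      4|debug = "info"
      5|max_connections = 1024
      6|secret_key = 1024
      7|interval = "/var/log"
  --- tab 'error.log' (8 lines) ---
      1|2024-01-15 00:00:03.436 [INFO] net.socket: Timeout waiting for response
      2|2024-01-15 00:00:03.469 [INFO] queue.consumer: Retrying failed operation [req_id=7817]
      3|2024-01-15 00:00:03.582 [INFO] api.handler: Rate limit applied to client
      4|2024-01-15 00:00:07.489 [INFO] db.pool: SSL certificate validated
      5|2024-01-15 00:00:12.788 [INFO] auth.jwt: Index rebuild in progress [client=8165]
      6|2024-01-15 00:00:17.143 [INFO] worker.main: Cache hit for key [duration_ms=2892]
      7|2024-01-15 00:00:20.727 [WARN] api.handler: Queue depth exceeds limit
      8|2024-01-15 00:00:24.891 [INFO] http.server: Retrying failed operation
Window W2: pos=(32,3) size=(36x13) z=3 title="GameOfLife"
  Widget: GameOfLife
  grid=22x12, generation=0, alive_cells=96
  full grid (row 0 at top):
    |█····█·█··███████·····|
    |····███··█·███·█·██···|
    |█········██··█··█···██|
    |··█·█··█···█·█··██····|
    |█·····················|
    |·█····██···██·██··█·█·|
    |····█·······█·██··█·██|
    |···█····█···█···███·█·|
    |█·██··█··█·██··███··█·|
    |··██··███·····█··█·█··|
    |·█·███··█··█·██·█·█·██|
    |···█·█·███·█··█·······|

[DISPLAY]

┃ DialogModal          ┏━━━━━━━━━━━━━━━━━━━━━━━━━━
━━━━━━━━━━━━━┓─────────┃ GameOfLife               
tainer       ┃         ┠──────────────────────────
─────────────┨ manages ┃Gen: 0                    
.toml]│ error┃t impleme┃█········██··█··█···██    
─────────────┃ optimize┃··█·█··█···█·█··██····    
             ┃─────────┃█·····················    
configuration┃ Confirm ┃·█····██···██·██··█·█·    
"/var/log"   ┃changes d┃····█·······█·██··█·██    
 "info"      ┃[Yes]  No┃···█····█···█···███·█·    
nections = 10┃─────────┃█·██··█··█·██··███··█·    
━━━━━━━━━━━━━┛plements ┃··██··███·····█··█·█··    
┃Error handling process┗━━━━━━━━━━━━━━━━━━━━━━━━━━
┃The algorithm implements queue item┃             
┃Each component coordinates cached r┃             


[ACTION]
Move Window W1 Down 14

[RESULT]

┃ DialogModal          ┏━━━━━━━━━━━━━━━━━━━━━━━━━━
┠──────────────────────┃ GameOfLife               
┃                      ┠──────────────────────────
┃The algorithm manages ┃Gen: 0                    
┃Each component impleme┃█········██··█··█···██    
━━━━━━━━━━━━━┓ optimize┃··█·█··█···█·█··██····    
tainer       ┃─────────┃█·····················    
─────────────┨ Confirm ┃·█····██···██·██··█·█·    
.toml]│ error┃changes d┃····█·······█·██··█·██    
─────────────┃[Yes]  No┃···█····█···█···███·█·    
             ┃─────────┃█·██··█··█·██··███··█·    
configuration┃plements ┃··██··███·····█··█·█··    
"/var/log"   ┃g process┗━━━━━━━━━━━━━━━━━━━━━━━━━━
 "info"      ┃ implements queue item┃             
nections = 10┃t coordinates cached r┃             


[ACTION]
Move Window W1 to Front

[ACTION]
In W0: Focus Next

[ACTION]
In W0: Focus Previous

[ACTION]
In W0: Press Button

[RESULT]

┃ DialogModal          ┏━━━━━━━━━━━━━━━━━━━━━━━━━━
┠──────────────────────┃ GameOfLife               
┃                      ┠──────────────────────────
┃The algorithm manages ┃Gen: 0                    
┃Each component impleme┃█········██··█··█···██    
━━━━━━━━━━━━━┓ optimize┃··█·█··█···█·█··██····    
tainer       ┃g optimiz┃█·····················    
─────────────┨ure valid┃·█····██···██·██··█·█·    
.toml]│ error┃ure trans┃····█·······█·██··█·██    
─────────────┃ordinates┃···█····█···█···███·█·    
             ┃         ┃█·██··█··█·██··███··█·    
configuration┃plements ┃··██··███·····█··█·█··    
"/var/log"   ┃g process┗━━━━━━━━━━━━━━━━━━━━━━━━━━
 "info"      ┃ implements queue item┃             
nections = 10┃t coordinates cached r┃             


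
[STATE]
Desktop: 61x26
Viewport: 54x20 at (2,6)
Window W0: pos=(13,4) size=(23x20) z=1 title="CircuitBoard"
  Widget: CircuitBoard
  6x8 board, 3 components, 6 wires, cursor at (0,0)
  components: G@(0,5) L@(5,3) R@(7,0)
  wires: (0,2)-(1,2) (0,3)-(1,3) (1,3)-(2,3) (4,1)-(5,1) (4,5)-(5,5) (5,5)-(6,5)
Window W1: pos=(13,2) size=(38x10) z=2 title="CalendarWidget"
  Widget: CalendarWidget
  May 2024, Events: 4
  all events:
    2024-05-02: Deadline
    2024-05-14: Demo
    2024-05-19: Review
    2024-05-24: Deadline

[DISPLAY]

           ┃Mo Tu We Th Fr Sa Su                ┃     
           ┃       1  2*  3  4  5               ┃     
           ┃ 6  7  8  9 10 11 12                ┃     
           ┃13 14* 15 16 17 18 19*              ┃     
           ┃20 21 22 23 24* 25 26               ┃     
           ┗━━━━━━━━━━━━━━━━━━━━━━━━━━━━━━━━━━━━┛     
           ┃2               ·    ┃                    
           ┃                     ┃                    
           ┃3                    ┃                    
           ┃                     ┃                    
           ┃4       ·            ┃                    
           ┃        │            ┃                    
           ┃5       ·       L    ┃                    
           ┃                     ┃                    
           ┃6                    ┃                    
           ┃                     ┃                    
           ┃7   R                ┃                    
           ┗━━━━━━━━━━━━━━━━━━━━━┛                    
                                                      
                                                      


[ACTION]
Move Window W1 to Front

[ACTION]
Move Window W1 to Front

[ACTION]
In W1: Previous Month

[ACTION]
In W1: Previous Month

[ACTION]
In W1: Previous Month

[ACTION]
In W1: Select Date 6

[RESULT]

           ┃Mo Tu We Th Fr Sa Su                ┃     
           ┃          1  2  3  4                ┃     
           ┃ 5 [ 6]  7  8  9 10 11              ┃     
           ┃12 13 14 15 16 17 18                ┃     
           ┃19 20 21 22 23 24 25                ┃     
           ┗━━━━━━━━━━━━━━━━━━━━━━━━━━━━━━━━━━━━┛     
           ┃2               ·    ┃                    
           ┃                     ┃                    
           ┃3                    ┃                    
           ┃                     ┃                    
           ┃4       ·            ┃                    
           ┃        │            ┃                    
           ┃5       ·       L    ┃                    
           ┃                     ┃                    
           ┃6                    ┃                    
           ┃                     ┃                    
           ┃7   R                ┃                    
           ┗━━━━━━━━━━━━━━━━━━━━━┛                    
                                                      
                                                      


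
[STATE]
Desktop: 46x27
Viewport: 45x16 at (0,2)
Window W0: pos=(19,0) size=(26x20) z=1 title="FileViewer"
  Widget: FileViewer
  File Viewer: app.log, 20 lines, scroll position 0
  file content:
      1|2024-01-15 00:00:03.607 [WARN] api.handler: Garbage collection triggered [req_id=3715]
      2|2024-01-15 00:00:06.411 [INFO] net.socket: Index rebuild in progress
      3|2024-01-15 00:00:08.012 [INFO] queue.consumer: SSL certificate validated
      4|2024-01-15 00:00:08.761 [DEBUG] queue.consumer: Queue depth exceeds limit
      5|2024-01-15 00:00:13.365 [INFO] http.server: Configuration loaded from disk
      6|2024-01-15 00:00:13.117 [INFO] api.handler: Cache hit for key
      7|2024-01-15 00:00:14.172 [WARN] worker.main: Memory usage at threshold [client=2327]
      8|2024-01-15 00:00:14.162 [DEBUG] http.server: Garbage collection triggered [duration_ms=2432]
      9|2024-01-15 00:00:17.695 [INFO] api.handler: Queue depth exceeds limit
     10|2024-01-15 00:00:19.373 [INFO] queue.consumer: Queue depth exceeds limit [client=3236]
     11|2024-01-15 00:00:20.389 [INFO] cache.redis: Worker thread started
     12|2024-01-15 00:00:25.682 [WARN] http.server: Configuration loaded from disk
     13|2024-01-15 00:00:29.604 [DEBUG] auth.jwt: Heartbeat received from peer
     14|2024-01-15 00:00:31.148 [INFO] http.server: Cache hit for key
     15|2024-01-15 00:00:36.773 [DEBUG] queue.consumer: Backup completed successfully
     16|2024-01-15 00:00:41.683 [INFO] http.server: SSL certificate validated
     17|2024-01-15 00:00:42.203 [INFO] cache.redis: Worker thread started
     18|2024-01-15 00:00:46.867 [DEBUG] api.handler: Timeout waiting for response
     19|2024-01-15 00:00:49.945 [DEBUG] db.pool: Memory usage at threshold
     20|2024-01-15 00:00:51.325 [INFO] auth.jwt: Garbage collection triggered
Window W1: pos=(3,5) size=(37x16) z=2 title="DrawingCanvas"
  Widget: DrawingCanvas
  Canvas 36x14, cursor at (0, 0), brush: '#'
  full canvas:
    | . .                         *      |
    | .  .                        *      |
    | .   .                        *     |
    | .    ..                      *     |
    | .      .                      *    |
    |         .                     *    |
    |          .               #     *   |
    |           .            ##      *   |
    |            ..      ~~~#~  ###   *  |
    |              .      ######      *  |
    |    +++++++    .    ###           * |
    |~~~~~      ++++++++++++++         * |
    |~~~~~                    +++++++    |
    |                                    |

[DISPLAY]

                   ┠────────────────────────┨
                   ┃2024-01-15 00:00:03.607▲┃
                   ┃2024-01-15 00:00:06.411█┃
   ┏━━━━━━━━━━━━━━━━━━━━━━━━━━━━━━━━━━━┓012░┃
   ┃ DrawingCanvas                     ┃761░┃
   ┠───────────────────────────────────┨365░┃
   ┃+. .                         *     ┃117░┃
   ┃ .  .                        *     ┃172░┃
   ┃ .   .                        *    ┃162░┃
   ┃ .    ..                      *    ┃695░┃
   ┃ .      .                      *   ┃373░┃
   ┃         .                     *   ┃389░┃
   ┃          .               #     *  ┃682░┃
   ┃           .            ##      *  ┃604░┃
   ┃            ..      ~~~#~  ###   * ┃148░┃
   ┃              .      ######      * ┃773░┃


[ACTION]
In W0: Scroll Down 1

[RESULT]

                   ┠────────────────────────┨
                   ┃2024-01-15 00:00:06.411▲┃
                   ┃2024-01-15 00:00:08.012░┃
   ┏━━━━━━━━━━━━━━━━━━━━━━━━━━━━━━━━━━━┓761░┃
   ┃ DrawingCanvas                     ┃365░┃
   ┠───────────────────────────────────┨117█┃
   ┃+. .                         *     ┃172░┃
   ┃ .  .                        *     ┃162░┃
   ┃ .   .                        *    ┃695░┃
   ┃ .    ..                      *    ┃373░┃
   ┃ .      .                      *   ┃389░┃
   ┃         .                     *   ┃682░┃
   ┃          .               #     *  ┃604░┃
   ┃           .            ##      *  ┃148░┃
   ┃            ..      ~~~#~  ###   * ┃773░┃
   ┃              .      ######      * ┃683░┃


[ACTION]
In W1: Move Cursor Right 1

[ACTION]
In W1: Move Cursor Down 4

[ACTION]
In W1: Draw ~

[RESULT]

                   ┠────────────────────────┨
                   ┃2024-01-15 00:00:06.411▲┃
                   ┃2024-01-15 00:00:08.012░┃
   ┏━━━━━━━━━━━━━━━━━━━━━━━━━━━━━━━━━━━┓761░┃
   ┃ DrawingCanvas                     ┃365░┃
   ┠───────────────────────────────────┨117█┃
   ┃ . .                         *     ┃172░┃
   ┃ .  .                        *     ┃162░┃
   ┃ .   .                        *    ┃695░┃
   ┃ .    ..                      *    ┃373░┃
   ┃ ~      .                      *   ┃389░┃
   ┃         .                     *   ┃682░┃
   ┃          .               #     *  ┃604░┃
   ┃           .            ##      *  ┃148░┃
   ┃            ..      ~~~#~  ###   * ┃773░┃
   ┃              .      ######      * ┃683░┃
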